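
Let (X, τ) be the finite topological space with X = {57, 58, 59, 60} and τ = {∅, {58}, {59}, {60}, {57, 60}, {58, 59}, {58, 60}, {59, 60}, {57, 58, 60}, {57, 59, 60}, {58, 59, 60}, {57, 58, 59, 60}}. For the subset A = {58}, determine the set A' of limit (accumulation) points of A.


A' = ∅

For each x ∈ X, list the open sets U ∈ τ with x ∈ U, then check whether U ∩ (A ∖ {x}) ≠ ∅ for every such U.
  x = 57: open {57, 60} ∋ x has {57, 60} ∩ (A ∖ {57}) = ∅, so x is NOT a limit point.
  x = 58: open {58} ∋ x has {58} ∩ (A ∖ {58}) = ∅, so x is NOT a limit point.
  x = 59: open {59} ∋ x has {59} ∩ (A ∖ {59}) = ∅, so x is NOT a limit point.
  x = 60: open {60} ∋ x has {60} ∩ (A ∖ {60}) = ∅, so x is NOT a limit point.
Collecting: A' = ∅.


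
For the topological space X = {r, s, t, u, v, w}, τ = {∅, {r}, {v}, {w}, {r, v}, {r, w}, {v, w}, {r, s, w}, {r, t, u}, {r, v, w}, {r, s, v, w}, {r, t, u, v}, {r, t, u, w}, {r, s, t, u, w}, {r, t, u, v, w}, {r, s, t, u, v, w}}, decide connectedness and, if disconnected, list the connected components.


(X, τ) is disconnected; components = [{v}, {r, s, t, u, w}].

Find clopen sets (U ∈ τ with X ∖ U ∈ τ):
  U = ∅, X ∖ U = {r, s, t, u, v, w} — both open, so U is clopen.
  U = {v}, X ∖ U = {r, s, t, u, w} — both open, so U is clopen.
  U = {r, s, t, u, w}, X ∖ U = {v} — both open, so U is clopen.
  U = {r, s, t, u, v, w}, X ∖ U = ∅ — both open, so U is clopen.
Nontrivial clopen(s) exist: e.g. {v}. So (X, τ) is disconnected.
Compute connected components by grouping points that agree on all clopens:
  component: {v}
  component: {r, s, t, u, w}


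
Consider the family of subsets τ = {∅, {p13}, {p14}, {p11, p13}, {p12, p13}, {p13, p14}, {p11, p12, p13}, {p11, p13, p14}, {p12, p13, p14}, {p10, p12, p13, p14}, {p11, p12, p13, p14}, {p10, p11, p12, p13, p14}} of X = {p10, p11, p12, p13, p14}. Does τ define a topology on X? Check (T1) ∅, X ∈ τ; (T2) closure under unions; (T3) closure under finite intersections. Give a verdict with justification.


τ IS a topology on X.

Axiom (T1): ∅ ∈ τ? Yes; X ∈ τ? Yes.
Axiom (T2/T3): check pairwise unions and intersections of members of τ.
All pairwise intersections and unions checked — each lies in τ. Therefore τ satisfies (T1), (T2), (T3): it IS a topology on X.


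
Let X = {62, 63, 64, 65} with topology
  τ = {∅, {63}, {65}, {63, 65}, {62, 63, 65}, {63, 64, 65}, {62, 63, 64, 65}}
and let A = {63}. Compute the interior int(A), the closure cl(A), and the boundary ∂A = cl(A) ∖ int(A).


int(A) = {63}, cl(A) = {62, 63, 64}, ∂A = {62, 64}.

Closed sets in (X, τ) are complements of opens:
  closed(X, τ) = {∅, {62}, {64}, {62, 64}, {62, 63, 64}, {62, 64, 65}, {62, 63, 64, 65}}.
int(A) = ⋃ {U ∈ τ : U ⊆ A}. Opens contained in A: ∅, {63}.
Taking the union of these: int(A) = {63}.
cl(A) = ⋂ {C closed : A ⊆ C}. Closed sets containing A: {62, 63, 64}, {62, 63, 64, 65}.
Intersecting these: cl(A) = {62, 63, 64}.
∂A = cl(A) ∖ int(A) = {62, 63, 64} ∖ {63} = {62, 64}.


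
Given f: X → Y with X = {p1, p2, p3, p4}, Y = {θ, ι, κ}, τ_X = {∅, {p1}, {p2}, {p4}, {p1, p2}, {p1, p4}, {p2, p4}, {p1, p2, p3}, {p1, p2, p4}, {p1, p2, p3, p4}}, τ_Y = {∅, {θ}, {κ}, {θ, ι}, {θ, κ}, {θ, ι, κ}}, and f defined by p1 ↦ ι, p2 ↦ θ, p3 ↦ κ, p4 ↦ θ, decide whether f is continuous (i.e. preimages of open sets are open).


f is NOT continuous.

Compute f^{-1}(U) for each U ∈ τ_Y:
  U = ∅: f^{-1}(U) = ∅ ∈ τ_X ✓.
  U = {θ}: f^{-1}(U) = {p2, p4} ∈ τ_X ✓.
  U = {κ}: f^{-1}(U) = {p3} ∉ τ_X ✗.
  U = {θ, ι}: f^{-1}(U) = {p1, p2, p4} ∈ τ_X ✓.
  U = {θ, κ}: f^{-1}(U) = {p2, p3, p4} ∉ τ_X ✗.
  U = {θ, ι, κ}: f^{-1}(U) = {p1, p2, p3, p4} ∈ τ_X ✓.
Found U = {κ} with f^{-1}(U) = {p3} not in τ_X. Therefore f is NOT continuous.


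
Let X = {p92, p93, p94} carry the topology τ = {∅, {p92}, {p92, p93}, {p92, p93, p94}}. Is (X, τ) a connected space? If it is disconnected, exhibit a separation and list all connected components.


(X, τ) is connected.

Find clopen sets (U ∈ τ with X ∖ U ∈ τ):
  U = ∅, X ∖ U = {p92, p93, p94} — both open, so U is clopen.
  U = {p92, p93, p94}, X ∖ U = ∅ — both open, so U is clopen.
Only trivial clopens (∅ and X) exist, so (X, τ) is connected.
Compute connected components by grouping points that agree on all clopens:
  component: {p92, p93, p94}


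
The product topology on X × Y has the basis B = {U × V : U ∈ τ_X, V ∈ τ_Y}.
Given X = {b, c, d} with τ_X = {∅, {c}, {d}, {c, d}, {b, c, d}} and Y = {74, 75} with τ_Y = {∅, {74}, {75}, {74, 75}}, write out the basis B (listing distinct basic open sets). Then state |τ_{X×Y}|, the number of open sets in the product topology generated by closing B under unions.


Basis B = {∅ × ∅, {c} × {74}, {c} × {75}, {d} × {74}, {d} × {75}, {c} × {74, 75}, {c, d} × {74}, {c, d} × {75}, {d} × {74, 75}, {b, c, d} × {74}, {b, c, d} × {75}, {c, d} × {74, 75}, {b, c, d} × {74, 75}}; |τ_{X×Y}| = 25.

Enumerate products U × V with U ∈ τ_X, V ∈ τ_Y (deduplicated):
  ∅ × ∅ = {} (∅)
  {c} × {74} = {(c,74)}
  {c} × {75} = {(c,75)}
  {d} × {74} = {(d,74)}
  {d} × {75} = {(d,75)}
  {c} × {74, 75} = {(c,74), (c,75)}
  {c, d} × {74} = {(c,74), (d,74)}
  {c, d} × {75} = {(c,75), (d,75)}
  {d} × {74, 75} = {(d,74), (d,75)}
  {b, c, d} × {74} = {(b,74), (c,74), (d,74)}
  {b, c, d} × {75} = {(b,75), (c,75), (d,75)}
  {c, d} × {74, 75} = {(c,74), (c,75), (d,74), (d,75)}
  {b, c, d} × {74, 75} = {(b,74), (b,75), (c,74), (c,75), (d,74), (d,75)}
These 13 distinct sets form the basis B.
Close under arbitrary unions to get τ_{X×Y}; counting gives |τ_{X×Y}| = 25.


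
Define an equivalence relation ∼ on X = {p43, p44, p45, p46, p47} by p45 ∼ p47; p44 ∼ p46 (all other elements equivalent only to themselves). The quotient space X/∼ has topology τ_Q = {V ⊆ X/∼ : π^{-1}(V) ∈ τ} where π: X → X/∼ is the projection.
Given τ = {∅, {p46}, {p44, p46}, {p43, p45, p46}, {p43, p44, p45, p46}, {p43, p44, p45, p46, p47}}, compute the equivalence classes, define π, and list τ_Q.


X/∼ = {[p43], [p44=p46], [p45=p47]}; |τ_Q| = 3.

Equivalence classes: [p43], [p44=p46], [p45=p47].
Quotient map π: X → X/∼ sends p43 ↦ [p43], p44 ↦ [p44=p46], p45 ↦ [p45=p47], p46 ↦ [p44=p46], p47 ↦ [p45=p47].
For each subset V ⊆ X/∼, compute π^{-1}(V) ⊆ X and check whether π^{-1}(V) ∈ τ. V is open in τ_Q iff π^{-1}(V) ∈ τ.
  V = {}: π^{-1}(V) = ∅ ∈ τ ✓.
  V = {[p43]}: π^{-1}(V) = {p43} ∉ τ ✗.
  V = {[p44=p46]}: π^{-1}(V) = {p44, p46} ∈ τ ✓.
  V = {[p43], [p44=p46]}: π^{-1}(V) = {p43, p44, p46} ∉ τ ✗.
  V = {[p45=p47]}: π^{-1}(V) = {p45, p47} ∉ τ ✗.
  V = {[p43], [p45=p47]}: π^{-1}(V) = {p43, p45, p47} ∉ τ ✗.
  V = {[p44=p46], [p45=p47]}: π^{-1}(V) = {p44, p45, p46, p47} ∉ τ ✗.
  V = {[p43], [p44=p46], [p45=p47]}: π^{-1}(V) = {p43, p44, p45, p46, p47} ∈ τ ✓.
Open sets in the quotient: τ_Q = {{}, {[p44=p46]}, {[p43], [p44=p46], [p45=p47]}} (3 elements).


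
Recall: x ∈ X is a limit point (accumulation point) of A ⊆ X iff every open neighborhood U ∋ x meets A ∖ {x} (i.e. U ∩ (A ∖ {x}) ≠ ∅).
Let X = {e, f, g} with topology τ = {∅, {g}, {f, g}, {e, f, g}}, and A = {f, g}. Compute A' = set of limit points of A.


A' = {e, f}

For each x ∈ X, list the open sets U ∈ τ with x ∈ U, then check whether U ∩ (A ∖ {x}) ≠ ∅ for every such U.
  x = e: opens ∋ x are {e, f, g}; each meets A ∖ {e}, so x IS a limit point.
  x = f: opens ∋ x are {f, g}, {e, f, g}; each meets A ∖ {f}, so x IS a limit point.
  x = g: open {g} ∋ x has {g} ∩ (A ∖ {g}) = ∅, so x is NOT a limit point.
Collecting: A' = {e, f}.


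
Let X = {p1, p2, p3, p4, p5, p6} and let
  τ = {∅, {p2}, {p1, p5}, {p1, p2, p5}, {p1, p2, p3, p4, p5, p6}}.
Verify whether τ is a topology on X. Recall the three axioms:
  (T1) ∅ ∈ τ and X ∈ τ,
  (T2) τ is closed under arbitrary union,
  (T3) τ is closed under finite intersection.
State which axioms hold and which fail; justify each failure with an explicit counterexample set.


τ IS a topology on X.

Axiom (T1): ∅ ∈ τ? Yes; X ∈ τ? Yes.
Axiom (T2/T3): check pairwise unions and intersections of members of τ.
All pairwise intersections and unions checked — each lies in τ. Therefore τ satisfies (T1), (T2), (T3): it IS a topology on X.


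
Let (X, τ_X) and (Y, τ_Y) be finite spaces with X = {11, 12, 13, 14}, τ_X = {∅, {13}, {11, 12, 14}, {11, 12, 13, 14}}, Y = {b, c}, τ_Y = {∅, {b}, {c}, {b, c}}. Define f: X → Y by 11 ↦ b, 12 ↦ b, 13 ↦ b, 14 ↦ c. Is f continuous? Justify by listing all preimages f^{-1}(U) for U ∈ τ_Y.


f is NOT continuous.

Compute f^{-1}(U) for each U ∈ τ_Y:
  U = ∅: f^{-1}(U) = ∅ ∈ τ_X ✓.
  U = {b}: f^{-1}(U) = {11, 12, 13} ∉ τ_X ✗.
  U = {c}: f^{-1}(U) = {14} ∉ τ_X ✗.
  U = {b, c}: f^{-1}(U) = {11, 12, 13, 14} ∈ τ_X ✓.
Found U = {b} with f^{-1}(U) = {11, 12, 13} not in τ_X. Therefore f is NOT continuous.


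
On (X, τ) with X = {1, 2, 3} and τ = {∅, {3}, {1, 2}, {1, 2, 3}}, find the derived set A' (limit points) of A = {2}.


A' = {1}

For each x ∈ X, list the open sets U ∈ τ with x ∈ U, then check whether U ∩ (A ∖ {x}) ≠ ∅ for every such U.
  x = 1: opens ∋ x are {1, 2}, {1, 2, 3}; each meets A ∖ {1}, so x IS a limit point.
  x = 2: open {1, 2} ∋ x has {1, 2} ∩ (A ∖ {2}) = ∅, so x is NOT a limit point.
  x = 3: open {3} ∋ x has {3} ∩ (A ∖ {3}) = ∅, so x is NOT a limit point.
Collecting: A' = {1}.


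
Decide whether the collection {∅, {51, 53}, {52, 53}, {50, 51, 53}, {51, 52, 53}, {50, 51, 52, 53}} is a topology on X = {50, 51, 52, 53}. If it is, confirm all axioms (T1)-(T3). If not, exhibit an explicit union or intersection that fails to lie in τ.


τ is NOT a topology on X.

Axiom (T1): ∅ ∈ τ? Yes; X ∈ τ? Yes.
Axiom (T2/T3): check pairwise unions and intersections of members of τ.
Counterexample for (T3): {51, 53} ∩ {52, 53} = {53} ∉ τ. Therefore τ is NOT a topology.


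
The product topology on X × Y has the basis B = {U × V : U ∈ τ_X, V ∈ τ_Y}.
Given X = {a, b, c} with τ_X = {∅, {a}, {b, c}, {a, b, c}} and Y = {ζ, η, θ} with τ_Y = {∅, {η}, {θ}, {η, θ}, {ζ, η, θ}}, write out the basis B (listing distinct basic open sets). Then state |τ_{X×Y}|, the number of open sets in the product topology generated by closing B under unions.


Basis B = {∅ × ∅, {a} × {η}, {a} × {θ}, {a} × {η, θ}, {b, c} × {η}, {b, c} × {θ}, {a} × {ζ, η, θ}, {a, b, c} × {η}, {a, b, c} × {θ}, {b, c} × {η, θ}, {a, b, c} × {η, θ}, {b, c} × {ζ, η, θ}, {a, b, c} × {ζ, η, θ}}; |τ_{X×Y}| = 25.

Enumerate products U × V with U ∈ τ_X, V ∈ τ_Y (deduplicated):
  ∅ × ∅ = {} (∅)
  {a} × {η} = {(a,η)}
  {a} × {θ} = {(a,θ)}
  {a} × {η, θ} = {(a,η), (a,θ)}
  {b, c} × {η} = {(b,η), (c,η)}
  {b, c} × {θ} = {(b,θ), (c,θ)}
  {a} × {ζ, η, θ} = {(a,ζ), (a,η), (a,θ)}
  {a, b, c} × {η} = {(a,η), (b,η), (c,η)}
  {a, b, c} × {θ} = {(a,θ), (b,θ), (c,θ)}
  {b, c} × {η, θ} = {(b,η), (b,θ), (c,η), (c,θ)}
  {a, b, c} × {η, θ} = {(a,η), (a,θ), (b,η), (b,θ), (c,η), (c,θ)}
  {b, c} × {ζ, η, θ} = {(b,ζ), (b,η), (b,θ), (c,ζ), (c,η), (c,θ)}
  {a, b, c} × {ζ, η, θ} = {(a,ζ), (a,η), (a,θ), (b,ζ), (b,η), (b,θ), (c,ζ), (c,η), (c,θ)}
These 13 distinct sets form the basis B.
Close under arbitrary unions to get τ_{X×Y}; counting gives |τ_{X×Y}| = 25.


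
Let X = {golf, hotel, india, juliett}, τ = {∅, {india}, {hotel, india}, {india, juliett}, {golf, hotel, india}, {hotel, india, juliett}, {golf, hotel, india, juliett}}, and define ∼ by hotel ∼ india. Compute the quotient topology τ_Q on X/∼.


X/∼ = {[golf], [hotel=india], [juliett]}; |τ_Q| = 5.

Equivalence classes: [golf], [hotel=india], [juliett].
Quotient map π: X → X/∼ sends golf ↦ [golf], hotel ↦ [hotel=india], india ↦ [hotel=india], juliett ↦ [juliett].
For each subset V ⊆ X/∼, compute π^{-1}(V) ⊆ X and check whether π^{-1}(V) ∈ τ. V is open in τ_Q iff π^{-1}(V) ∈ τ.
  V = {}: π^{-1}(V) = ∅ ∈ τ ✓.
  V = {[golf]}: π^{-1}(V) = {golf} ∉ τ ✗.
  V = {[hotel=india]}: π^{-1}(V) = {hotel, india} ∈ τ ✓.
  V = {[golf], [hotel=india]}: π^{-1}(V) = {golf, hotel, india} ∈ τ ✓.
  V = {[juliett]}: π^{-1}(V) = {juliett} ∉ τ ✗.
  V = {[golf], [juliett]}: π^{-1}(V) = {golf, juliett} ∉ τ ✗.
  V = {[hotel=india], [juliett]}: π^{-1}(V) = {hotel, india, juliett} ∈ τ ✓.
  V = {[golf], [hotel=india], [juliett]}: π^{-1}(V) = {golf, hotel, india, juliett} ∈ τ ✓.
Open sets in the quotient: τ_Q = {{}, {[hotel=india]}, {[golf], [hotel=india]}, {[hotel=india], [juliett]}, {[golf], [hotel=india], [juliett]}} (5 elements).


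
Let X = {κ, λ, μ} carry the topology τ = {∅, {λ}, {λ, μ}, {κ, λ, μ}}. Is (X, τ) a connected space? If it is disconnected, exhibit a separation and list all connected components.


(X, τ) is connected.

Find clopen sets (U ∈ τ with X ∖ U ∈ τ):
  U = ∅, X ∖ U = {κ, λ, μ} — both open, so U is clopen.
  U = {κ, λ, μ}, X ∖ U = ∅ — both open, so U is clopen.
Only trivial clopens (∅ and X) exist, so (X, τ) is connected.
Compute connected components by grouping points that agree on all clopens:
  component: {κ, λ, μ}


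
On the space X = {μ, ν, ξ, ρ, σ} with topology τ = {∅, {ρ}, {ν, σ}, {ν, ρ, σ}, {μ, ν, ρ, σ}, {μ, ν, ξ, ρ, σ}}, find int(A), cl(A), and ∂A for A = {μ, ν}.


int(A) = ∅, cl(A) = {μ, ν, ξ, σ}, ∂A = {μ, ν, ξ, σ}.

Closed sets in (X, τ) are complements of opens:
  closed(X, τ) = {∅, {ξ}, {μ, ξ}, {μ, ξ, ρ}, {μ, ν, ξ, σ}, {μ, ν, ξ, ρ, σ}}.
int(A) = ⋃ {U ∈ τ : U ⊆ A}. Opens contained in A: ∅.
Taking the union of these: int(A) = ∅.
cl(A) = ⋂ {C closed : A ⊆ C}. Closed sets containing A: {μ, ν, ξ, σ}, {μ, ν, ξ, ρ, σ}.
Intersecting these: cl(A) = {μ, ν, ξ, σ}.
∂A = cl(A) ∖ int(A) = {μ, ν, ξ, σ} ∖ ∅ = {μ, ν, ξ, σ}.


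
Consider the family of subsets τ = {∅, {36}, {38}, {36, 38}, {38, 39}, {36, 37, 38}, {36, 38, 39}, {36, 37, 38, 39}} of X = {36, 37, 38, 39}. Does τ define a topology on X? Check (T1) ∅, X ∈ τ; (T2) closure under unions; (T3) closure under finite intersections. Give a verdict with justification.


τ IS a topology on X.

Axiom (T1): ∅ ∈ τ? Yes; X ∈ τ? Yes.
Axiom (T2/T3): check pairwise unions and intersections of members of τ.
All pairwise intersections and unions checked — each lies in τ. Therefore τ satisfies (T1), (T2), (T3): it IS a topology on X.


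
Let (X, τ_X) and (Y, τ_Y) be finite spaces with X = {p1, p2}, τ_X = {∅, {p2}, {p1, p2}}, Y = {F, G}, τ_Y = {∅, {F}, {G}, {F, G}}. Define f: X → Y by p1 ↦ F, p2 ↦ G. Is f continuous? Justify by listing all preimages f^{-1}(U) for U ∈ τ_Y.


f is NOT continuous.

Compute f^{-1}(U) for each U ∈ τ_Y:
  U = ∅: f^{-1}(U) = ∅ ∈ τ_X ✓.
  U = {F}: f^{-1}(U) = {p1} ∉ τ_X ✗.
  U = {G}: f^{-1}(U) = {p2} ∈ τ_X ✓.
  U = {F, G}: f^{-1}(U) = {p1, p2} ∈ τ_X ✓.
Found U = {F} with f^{-1}(U) = {p1} not in τ_X. Therefore f is NOT continuous.


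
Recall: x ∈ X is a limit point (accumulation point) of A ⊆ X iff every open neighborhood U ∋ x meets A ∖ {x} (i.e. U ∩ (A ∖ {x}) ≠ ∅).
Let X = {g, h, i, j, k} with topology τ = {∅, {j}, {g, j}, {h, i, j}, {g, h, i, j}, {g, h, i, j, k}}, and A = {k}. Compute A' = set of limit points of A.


A' = ∅

For each x ∈ X, list the open sets U ∈ τ with x ∈ U, then check whether U ∩ (A ∖ {x}) ≠ ∅ for every such U.
  x = g: open {g, j} ∋ x has {g, j} ∩ (A ∖ {g}) = ∅, so x is NOT a limit point.
  x = h: open {h, i, j} ∋ x has {h, i, j} ∩ (A ∖ {h}) = ∅, so x is NOT a limit point.
  x = i: open {h, i, j} ∋ x has {h, i, j} ∩ (A ∖ {i}) = ∅, so x is NOT a limit point.
  x = j: open {j} ∋ x has {j} ∩ (A ∖ {j}) = ∅, so x is NOT a limit point.
  x = k: open {g, h, i, j, k} ∋ x has {g, h, i, j, k} ∩ (A ∖ {k}) = ∅, so x is NOT a limit point.
Collecting: A' = ∅.


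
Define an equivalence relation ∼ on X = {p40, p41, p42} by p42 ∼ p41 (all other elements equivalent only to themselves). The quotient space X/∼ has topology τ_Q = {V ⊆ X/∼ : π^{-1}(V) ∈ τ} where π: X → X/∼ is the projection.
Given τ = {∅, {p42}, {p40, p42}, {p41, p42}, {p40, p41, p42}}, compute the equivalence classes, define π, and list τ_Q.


X/∼ = {[p40], [p41=p42]}; |τ_Q| = 3.

Equivalence classes: [p40], [p41=p42].
Quotient map π: X → X/∼ sends p40 ↦ [p40], p41 ↦ [p41=p42], p42 ↦ [p41=p42].
For each subset V ⊆ X/∼, compute π^{-1}(V) ⊆ X and check whether π^{-1}(V) ∈ τ. V is open in τ_Q iff π^{-1}(V) ∈ τ.
  V = {}: π^{-1}(V) = ∅ ∈ τ ✓.
  V = {[p40]}: π^{-1}(V) = {p40} ∉ τ ✗.
  V = {[p41=p42]}: π^{-1}(V) = {p41, p42} ∈ τ ✓.
  V = {[p40], [p41=p42]}: π^{-1}(V) = {p40, p41, p42} ∈ τ ✓.
Open sets in the quotient: τ_Q = {{}, {[p41=p42]}, {[p40], [p41=p42]}} (3 elements).


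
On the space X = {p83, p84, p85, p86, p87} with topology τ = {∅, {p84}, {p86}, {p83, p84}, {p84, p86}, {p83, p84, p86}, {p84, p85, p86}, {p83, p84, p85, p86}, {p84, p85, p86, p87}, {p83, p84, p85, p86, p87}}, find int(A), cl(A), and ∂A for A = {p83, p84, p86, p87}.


int(A) = {p83, p84, p86}, cl(A) = {p83, p84, p85, p86, p87}, ∂A = {p85, p87}.

Closed sets in (X, τ) are complements of opens:
  closed(X, τ) = {∅, {p83}, {p87}, {p83, p87}, {p85, p87}, {p83, p85, p87}, {p85, p86, p87}, {p83, p84, p85, p87}, {p83, p85, p86, p87}, {p83, p84, p85, p86, p87}}.
int(A) = ⋃ {U ∈ τ : U ⊆ A}. Opens contained in A: ∅, {p84}, {p86}, {p83, p84}, {p84, p86}, {p83, p84, p86}.
Taking the union of these: int(A) = {p83, p84, p86}.
cl(A) = ⋂ {C closed : A ⊆ C}. Closed sets containing A: {p83, p84, p85, p86, p87}.
Intersecting these: cl(A) = {p83, p84, p85, p86, p87}.
∂A = cl(A) ∖ int(A) = {p83, p84, p85, p86, p87} ∖ {p83, p84, p86} = {p85, p87}.


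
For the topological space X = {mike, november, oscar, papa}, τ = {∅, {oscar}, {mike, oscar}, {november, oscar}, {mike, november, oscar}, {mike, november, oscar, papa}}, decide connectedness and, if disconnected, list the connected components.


(X, τ) is connected.

Find clopen sets (U ∈ τ with X ∖ U ∈ τ):
  U = ∅, X ∖ U = {mike, november, oscar, papa} — both open, so U is clopen.
  U = {mike, november, oscar, papa}, X ∖ U = ∅ — both open, so U is clopen.
Only trivial clopens (∅ and X) exist, so (X, τ) is connected.
Compute connected components by grouping points that agree on all clopens:
  component: {mike, november, oscar, papa}


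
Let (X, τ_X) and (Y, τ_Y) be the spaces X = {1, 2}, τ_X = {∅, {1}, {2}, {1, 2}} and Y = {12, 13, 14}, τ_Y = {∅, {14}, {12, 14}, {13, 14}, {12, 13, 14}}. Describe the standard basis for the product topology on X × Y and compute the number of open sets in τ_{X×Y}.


Basis B = {∅ × ∅, {1} × {14}, {2} × {14}, {1} × {12, 14}, {1} × {13, 14}, {1, 2} × {14}, {2} × {12, 14}, {2} × {13, 14}, {1} × {12, 13, 14}, {2} × {12, 13, 14}, {1, 2} × {12, 14}, {1, 2} × {13, 14}, {1, 2} × {12, 13, 14}}; |τ_{X×Y}| = 25.

Enumerate products U × V with U ∈ τ_X, V ∈ τ_Y (deduplicated):
  ∅ × ∅ = {} (∅)
  {1} × {14} = {(1,14)}
  {2} × {14} = {(2,14)}
  {1} × {12, 14} = {(1,12), (1,14)}
  {1} × {13, 14} = {(1,13), (1,14)}
  {1, 2} × {14} = {(1,14), (2,14)}
  {2} × {12, 14} = {(2,12), (2,14)}
  {2} × {13, 14} = {(2,13), (2,14)}
  {1} × {12, 13, 14} = {(1,12), (1,13), (1,14)}
  {2} × {12, 13, 14} = {(2,12), (2,13), (2,14)}
  {1, 2} × {12, 14} = {(1,12), (1,14), (2,12), (2,14)}
  {1, 2} × {13, 14} = {(1,13), (1,14), (2,13), (2,14)}
  {1, 2} × {12, 13, 14} = {(1,12), (1,13), (1,14), (2,12), (2,13), (2,14)}
These 13 distinct sets form the basis B.
Close under arbitrary unions to get τ_{X×Y}; counting gives |τ_{X×Y}| = 25.


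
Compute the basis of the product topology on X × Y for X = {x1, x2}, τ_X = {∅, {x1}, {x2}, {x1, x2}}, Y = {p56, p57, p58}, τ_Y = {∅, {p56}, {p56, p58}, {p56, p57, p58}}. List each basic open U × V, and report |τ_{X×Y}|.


Basis B = {∅ × ∅, {x1} × {p56}, {x2} × {p56}, {x1} × {p56, p58}, {x1, x2} × {p56}, {x2} × {p56, p58}, {x1} × {p56, p57, p58}, {x2} × {p56, p57, p58}, {x1, x2} × {p56, p58}, {x1, x2} × {p56, p57, p58}}; |τ_{X×Y}| = 16.

Enumerate products U × V with U ∈ τ_X, V ∈ τ_Y (deduplicated):
  ∅ × ∅ = {} (∅)
  {x1} × {p56} = {(x1,p56)}
  {x2} × {p56} = {(x2,p56)}
  {x1} × {p56, p58} = {(x1,p56), (x1,p58)}
  {x1, x2} × {p56} = {(x1,p56), (x2,p56)}
  {x2} × {p56, p58} = {(x2,p56), (x2,p58)}
  {x1} × {p56, p57, p58} = {(x1,p56), (x1,p57), (x1,p58)}
  {x2} × {p56, p57, p58} = {(x2,p56), (x2,p57), (x2,p58)}
  {x1, x2} × {p56, p58} = {(x1,p56), (x1,p58), (x2,p56), (x2,p58)}
  {x1, x2} × {p56, p57, p58} = {(x1,p56), (x1,p57), (x1,p58), (x2,p56), (x2,p57), (x2,p58)}
These 10 distinct sets form the basis B.
Close under arbitrary unions to get τ_{X×Y}; counting gives |τ_{X×Y}| = 16.


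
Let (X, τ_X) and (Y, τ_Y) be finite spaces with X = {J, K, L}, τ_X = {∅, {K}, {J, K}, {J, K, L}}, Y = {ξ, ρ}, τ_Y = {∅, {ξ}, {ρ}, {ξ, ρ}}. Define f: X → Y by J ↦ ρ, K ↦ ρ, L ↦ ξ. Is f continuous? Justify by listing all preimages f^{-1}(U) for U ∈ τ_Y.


f is NOT continuous.

Compute f^{-1}(U) for each U ∈ τ_Y:
  U = ∅: f^{-1}(U) = ∅ ∈ τ_X ✓.
  U = {ξ}: f^{-1}(U) = {L} ∉ τ_X ✗.
  U = {ρ}: f^{-1}(U) = {J, K} ∈ τ_X ✓.
  U = {ξ, ρ}: f^{-1}(U) = {J, K, L} ∈ τ_X ✓.
Found U = {ξ} with f^{-1}(U) = {L} not in τ_X. Therefore f is NOT continuous.


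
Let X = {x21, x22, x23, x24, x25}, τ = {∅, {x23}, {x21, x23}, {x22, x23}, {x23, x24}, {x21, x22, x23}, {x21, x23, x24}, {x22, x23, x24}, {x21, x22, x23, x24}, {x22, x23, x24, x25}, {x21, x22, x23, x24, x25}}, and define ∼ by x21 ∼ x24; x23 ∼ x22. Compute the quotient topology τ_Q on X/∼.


X/∼ = {[x21=x24], [x22=x23], [x25]}; |τ_Q| = 4.

Equivalence classes: [x21=x24], [x22=x23], [x25].
Quotient map π: X → X/∼ sends x21 ↦ [x21=x24], x22 ↦ [x22=x23], x23 ↦ [x22=x23], x24 ↦ [x21=x24], x25 ↦ [x25].
For each subset V ⊆ X/∼, compute π^{-1}(V) ⊆ X and check whether π^{-1}(V) ∈ τ. V is open in τ_Q iff π^{-1}(V) ∈ τ.
  V = {}: π^{-1}(V) = ∅ ∈ τ ✓.
  V = {[x21=x24]}: π^{-1}(V) = {x21, x24} ∉ τ ✗.
  V = {[x22=x23]}: π^{-1}(V) = {x22, x23} ∈ τ ✓.
  V = {[x21=x24], [x22=x23]}: π^{-1}(V) = {x21, x22, x23, x24} ∈ τ ✓.
  V = {[x25]}: π^{-1}(V) = {x25} ∉ τ ✗.
  V = {[x21=x24], [x25]}: π^{-1}(V) = {x21, x24, x25} ∉ τ ✗.
  V = {[x22=x23], [x25]}: π^{-1}(V) = {x22, x23, x25} ∉ τ ✗.
  V = {[x21=x24], [x22=x23], [x25]}: π^{-1}(V) = {x21, x22, x23, x24, x25} ∈ τ ✓.
Open sets in the quotient: τ_Q = {{}, {[x22=x23]}, {[x21=x24], [x22=x23]}, {[x21=x24], [x22=x23], [x25]}} (4 elements).


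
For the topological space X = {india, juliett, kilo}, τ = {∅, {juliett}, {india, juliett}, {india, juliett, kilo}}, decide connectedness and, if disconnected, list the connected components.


(X, τ) is connected.

Find clopen sets (U ∈ τ with X ∖ U ∈ τ):
  U = ∅, X ∖ U = {india, juliett, kilo} — both open, so U is clopen.
  U = {india, juliett, kilo}, X ∖ U = ∅ — both open, so U is clopen.
Only trivial clopens (∅ and X) exist, so (X, τ) is connected.
Compute connected components by grouping points that agree on all clopens:
  component: {india, juliett, kilo}


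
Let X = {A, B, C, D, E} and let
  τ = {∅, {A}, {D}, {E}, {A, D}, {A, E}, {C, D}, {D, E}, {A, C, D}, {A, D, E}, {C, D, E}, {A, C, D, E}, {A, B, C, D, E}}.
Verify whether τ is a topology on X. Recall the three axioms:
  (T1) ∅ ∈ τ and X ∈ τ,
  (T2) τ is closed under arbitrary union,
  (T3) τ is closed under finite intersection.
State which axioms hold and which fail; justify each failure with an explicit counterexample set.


τ IS a topology on X.

Axiom (T1): ∅ ∈ τ? Yes; X ∈ τ? Yes.
Axiom (T2/T3): check pairwise unions and intersections of members of τ.
All pairwise intersections and unions checked — each lies in τ. Therefore τ satisfies (T1), (T2), (T3): it IS a topology on X.


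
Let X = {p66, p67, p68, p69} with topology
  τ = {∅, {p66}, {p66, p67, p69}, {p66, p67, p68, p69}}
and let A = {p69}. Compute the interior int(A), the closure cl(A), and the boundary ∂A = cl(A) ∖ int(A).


int(A) = ∅, cl(A) = {p67, p68, p69}, ∂A = {p67, p68, p69}.

Closed sets in (X, τ) are complements of opens:
  closed(X, τ) = {∅, {p68}, {p67, p68, p69}, {p66, p67, p68, p69}}.
int(A) = ⋃ {U ∈ τ : U ⊆ A}. Opens contained in A: ∅.
Taking the union of these: int(A) = ∅.
cl(A) = ⋂ {C closed : A ⊆ C}. Closed sets containing A: {p67, p68, p69}, {p66, p67, p68, p69}.
Intersecting these: cl(A) = {p67, p68, p69}.
∂A = cl(A) ∖ int(A) = {p67, p68, p69} ∖ ∅ = {p67, p68, p69}.


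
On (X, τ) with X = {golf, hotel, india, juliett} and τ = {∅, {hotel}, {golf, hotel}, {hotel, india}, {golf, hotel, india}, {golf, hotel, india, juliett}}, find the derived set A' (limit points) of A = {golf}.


A' = {juliett}

For each x ∈ X, list the open sets U ∈ τ with x ∈ U, then check whether U ∩ (A ∖ {x}) ≠ ∅ for every such U.
  x = golf: open {golf, hotel} ∋ x has {golf, hotel} ∩ (A ∖ {golf}) = ∅, so x is NOT a limit point.
  x = hotel: open {hotel} ∋ x has {hotel} ∩ (A ∖ {hotel}) = ∅, so x is NOT a limit point.
  x = india: open {hotel, india} ∋ x has {hotel, india} ∩ (A ∖ {india}) = ∅, so x is NOT a limit point.
  x = juliett: opens ∋ x are {golf, hotel, india, juliett}; each meets A ∖ {juliett}, so x IS a limit point.
Collecting: A' = {juliett}.


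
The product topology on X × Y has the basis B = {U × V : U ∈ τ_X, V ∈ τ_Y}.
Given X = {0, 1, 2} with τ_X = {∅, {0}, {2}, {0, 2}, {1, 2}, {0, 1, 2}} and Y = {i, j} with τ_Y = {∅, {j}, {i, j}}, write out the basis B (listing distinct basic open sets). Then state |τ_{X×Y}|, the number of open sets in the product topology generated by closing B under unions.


Basis B = {∅ × ∅, {0} × {j}, {2} × {j}, {0} × {i, j}, {0, 2} × {j}, {1, 2} × {j}, {2} × {i, j}, {0, 1, 2} × {j}, {0, 2} × {i, j}, {1, 2} × {i, j}, {0, 1, 2} × {i, j}}; |τ_{X×Y}| = 18.

Enumerate products U × V with U ∈ τ_X, V ∈ τ_Y (deduplicated):
  ∅ × ∅ = {} (∅)
  {0} × {j} = {(0,j)}
  {2} × {j} = {(2,j)}
  {0} × {i, j} = {(0,i), (0,j)}
  {0, 2} × {j} = {(0,j), (2,j)}
  {1, 2} × {j} = {(1,j), (2,j)}
  {2} × {i, j} = {(2,i), (2,j)}
  {0, 1, 2} × {j} = {(0,j), (1,j), (2,j)}
  {0, 2} × {i, j} = {(0,i), (0,j), (2,i), (2,j)}
  {1, 2} × {i, j} = {(1,i), (1,j), (2,i), (2,j)}
  {0, 1, 2} × {i, j} = {(0,i), (0,j), (1,i), (1,j), (2,i), (2,j)}
These 11 distinct sets form the basis B.
Close under arbitrary unions to get τ_{X×Y}; counting gives |τ_{X×Y}| = 18.


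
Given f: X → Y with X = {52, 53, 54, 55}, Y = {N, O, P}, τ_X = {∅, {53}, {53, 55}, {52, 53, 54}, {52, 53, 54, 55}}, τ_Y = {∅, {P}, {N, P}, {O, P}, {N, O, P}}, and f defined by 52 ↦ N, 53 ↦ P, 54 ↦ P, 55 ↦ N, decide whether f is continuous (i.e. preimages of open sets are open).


f is NOT continuous.

Compute f^{-1}(U) for each U ∈ τ_Y:
  U = ∅: f^{-1}(U) = ∅ ∈ τ_X ✓.
  U = {P}: f^{-1}(U) = {53, 54} ∉ τ_X ✗.
  U = {N, P}: f^{-1}(U) = {52, 53, 54, 55} ∈ τ_X ✓.
  U = {O, P}: f^{-1}(U) = {53, 54} ∉ τ_X ✗.
  U = {N, O, P}: f^{-1}(U) = {52, 53, 54, 55} ∈ τ_X ✓.
Found U = {P} with f^{-1}(U) = {53, 54} not in τ_X. Therefore f is NOT continuous.


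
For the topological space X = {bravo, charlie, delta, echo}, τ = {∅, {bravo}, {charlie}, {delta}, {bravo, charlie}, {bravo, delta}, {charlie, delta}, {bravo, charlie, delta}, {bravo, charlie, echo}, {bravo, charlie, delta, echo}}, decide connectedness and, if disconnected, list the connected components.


(X, τ) is disconnected; components = [{delta}, {bravo, charlie, echo}].

Find clopen sets (U ∈ τ with X ∖ U ∈ τ):
  U = ∅, X ∖ U = {bravo, charlie, delta, echo} — both open, so U is clopen.
  U = {delta}, X ∖ U = {bravo, charlie, echo} — both open, so U is clopen.
  U = {bravo, charlie, echo}, X ∖ U = {delta} — both open, so U is clopen.
  U = {bravo, charlie, delta, echo}, X ∖ U = ∅ — both open, so U is clopen.
Nontrivial clopen(s) exist: e.g. {delta}. So (X, τ) is disconnected.
Compute connected components by grouping points that agree on all clopens:
  component: {delta}
  component: {bravo, charlie, echo}


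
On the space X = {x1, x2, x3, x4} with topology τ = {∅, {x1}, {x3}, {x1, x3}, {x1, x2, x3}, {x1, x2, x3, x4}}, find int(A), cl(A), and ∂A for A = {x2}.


int(A) = ∅, cl(A) = {x2, x4}, ∂A = {x2, x4}.

Closed sets in (X, τ) are complements of opens:
  closed(X, τ) = {∅, {x4}, {x2, x4}, {x1, x2, x4}, {x2, x3, x4}, {x1, x2, x3, x4}}.
int(A) = ⋃ {U ∈ τ : U ⊆ A}. Opens contained in A: ∅.
Taking the union of these: int(A) = ∅.
cl(A) = ⋂ {C closed : A ⊆ C}. Closed sets containing A: {x2, x4}, {x1, x2, x4}, {x2, x3, x4}, {x1, x2, x3, x4}.
Intersecting these: cl(A) = {x2, x4}.
∂A = cl(A) ∖ int(A) = {x2, x4} ∖ ∅ = {x2, x4}.


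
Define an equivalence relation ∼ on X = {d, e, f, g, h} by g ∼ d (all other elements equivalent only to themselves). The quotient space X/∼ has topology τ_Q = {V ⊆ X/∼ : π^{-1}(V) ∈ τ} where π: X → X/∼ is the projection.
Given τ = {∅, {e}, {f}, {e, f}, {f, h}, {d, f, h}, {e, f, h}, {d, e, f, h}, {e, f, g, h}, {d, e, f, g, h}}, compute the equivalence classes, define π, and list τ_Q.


X/∼ = {[d=g], [e], [f], [h]}; |τ_Q| = 7.

Equivalence classes: [d=g], [e], [f], [h].
Quotient map π: X → X/∼ sends d ↦ [d=g], e ↦ [e], f ↦ [f], g ↦ [d=g], h ↦ [h].
For each subset V ⊆ X/∼, compute π^{-1}(V) ⊆ X and check whether π^{-1}(V) ∈ τ. V is open in τ_Q iff π^{-1}(V) ∈ τ.
  V = {}: π^{-1}(V) = ∅ ∈ τ ✓.
  V = {[d=g]}: π^{-1}(V) = {d, g} ∉ τ ✗.
  V = {[e]}: π^{-1}(V) = {e} ∈ τ ✓.
  V = {[d=g], [e]}: π^{-1}(V) = {d, e, g} ∉ τ ✗.
  V = {[f]}: π^{-1}(V) = {f} ∈ τ ✓.
  V = {[d=g], [f]}: π^{-1}(V) = {d, f, g} ∉ τ ✗.
  V = {[e], [f]}: π^{-1}(V) = {e, f} ∈ τ ✓.
  V = {[d=g], [e], [f]}: π^{-1}(V) = {d, e, f, g} ∉ τ ✗.
  V = {[h]}: π^{-1}(V) = {h} ∉ τ ✗.
  V = {[d=g], [h]}: π^{-1}(V) = {d, g, h} ∉ τ ✗.
  V = {[e], [h]}: π^{-1}(V) = {e, h} ∉ τ ✗.
  V = {[d=g], [e], [h]}: π^{-1}(V) = {d, e, g, h} ∉ τ ✗.
  V = {[f], [h]}: π^{-1}(V) = {f, h} ∈ τ ✓.
  V = {[d=g], [f], [h]}: π^{-1}(V) = {d, f, g, h} ∉ τ ✗.
  V = {[e], [f], [h]}: π^{-1}(V) = {e, f, h} ∈ τ ✓.
  V = {[d=g], [e], [f], [h]}: π^{-1}(V) = {d, e, f, g, h} ∈ τ ✓.
Open sets in the quotient: τ_Q = {{}, {[e]}, {[f]}, {[e], [f]}, {[f], [h]}, {[e], [f], [h]}, {[d=g], [e], [f], [h]}} (7 elements).


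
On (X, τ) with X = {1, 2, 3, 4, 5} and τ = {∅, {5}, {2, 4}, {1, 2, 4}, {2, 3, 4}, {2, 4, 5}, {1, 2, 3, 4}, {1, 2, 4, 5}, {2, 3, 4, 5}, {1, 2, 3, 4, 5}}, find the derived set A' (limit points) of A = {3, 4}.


A' = {1, 2, 3}

For each x ∈ X, list the open sets U ∈ τ with x ∈ U, then check whether U ∩ (A ∖ {x}) ≠ ∅ for every such U.
  x = 1: opens ∋ x are {1, 2, 4}, {1, 2, 3, 4}, {1, 2, 4, 5}, {1, 2, 3, 4, 5}; each meets A ∖ {1}, so x IS a limit point.
  x = 2: opens ∋ x are {2, 4}, {1, 2, 4}, {2, 3, 4}, {2, 4, 5}, {1, 2, 3, 4}, {1, 2, 4, 5}, {2, 3, 4, 5}, {1, 2, 3, 4, 5}; each meets A ∖ {2}, so x IS a limit point.
  x = 3: opens ∋ x are {2, 3, 4}, {1, 2, 3, 4}, {2, 3, 4, 5}, {1, 2, 3, 4, 5}; each meets A ∖ {3}, so x IS a limit point.
  x = 4: open {2, 4} ∋ x has {2, 4} ∩ (A ∖ {4}) = ∅, so x is NOT a limit point.
  x = 5: open {5} ∋ x has {5} ∩ (A ∖ {5}) = ∅, so x is NOT a limit point.
Collecting: A' = {1, 2, 3}.


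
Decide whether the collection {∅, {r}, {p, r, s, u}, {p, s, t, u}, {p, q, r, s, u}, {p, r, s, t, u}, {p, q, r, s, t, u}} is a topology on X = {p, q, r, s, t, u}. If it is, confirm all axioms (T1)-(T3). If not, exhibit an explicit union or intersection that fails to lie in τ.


τ is NOT a topology on X.

Axiom (T1): ∅ ∈ τ? Yes; X ∈ τ? Yes.
Axiom (T2/T3): check pairwise unions and intersections of members of τ.
Counterexample for (T3): {p, r, s, u} ∩ {p, s, t, u} = {p, s, u} ∉ τ. Therefore τ is NOT a topology.


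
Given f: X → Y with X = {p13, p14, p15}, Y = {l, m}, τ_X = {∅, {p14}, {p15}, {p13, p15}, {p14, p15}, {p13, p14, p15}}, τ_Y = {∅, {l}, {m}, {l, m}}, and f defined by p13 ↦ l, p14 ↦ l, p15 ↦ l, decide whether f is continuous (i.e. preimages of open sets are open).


f IS continuous.

Compute f^{-1}(U) for each U ∈ τ_Y:
  U = ∅: f^{-1}(U) = ∅ ∈ τ_X ✓.
  U = {l}: f^{-1}(U) = {p13, p14, p15} ∈ τ_X ✓.
  U = {m}: f^{-1}(U) = ∅ ∈ τ_X ✓.
  U = {l, m}: f^{-1}(U) = {p13, p14, p15} ∈ τ_X ✓.
Every preimage lies in τ_X, so f IS continuous.


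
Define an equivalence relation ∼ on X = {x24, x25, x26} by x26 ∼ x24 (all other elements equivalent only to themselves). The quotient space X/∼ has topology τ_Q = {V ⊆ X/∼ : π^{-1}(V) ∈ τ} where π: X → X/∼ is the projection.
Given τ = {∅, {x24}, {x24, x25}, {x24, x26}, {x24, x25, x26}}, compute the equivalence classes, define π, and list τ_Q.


X/∼ = {[x24=x26], [x25]}; |τ_Q| = 3.

Equivalence classes: [x24=x26], [x25].
Quotient map π: X → X/∼ sends x24 ↦ [x24=x26], x25 ↦ [x25], x26 ↦ [x24=x26].
For each subset V ⊆ X/∼, compute π^{-1}(V) ⊆ X and check whether π^{-1}(V) ∈ τ. V is open in τ_Q iff π^{-1}(V) ∈ τ.
  V = {}: π^{-1}(V) = ∅ ∈ τ ✓.
  V = {[x24=x26]}: π^{-1}(V) = {x24, x26} ∈ τ ✓.
  V = {[x25]}: π^{-1}(V) = {x25} ∉ τ ✗.
  V = {[x24=x26], [x25]}: π^{-1}(V) = {x24, x25, x26} ∈ τ ✓.
Open sets in the quotient: τ_Q = {{}, {[x24=x26]}, {[x24=x26], [x25]}} (3 elements).


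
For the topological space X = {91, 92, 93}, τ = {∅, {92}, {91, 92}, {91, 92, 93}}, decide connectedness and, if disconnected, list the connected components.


(X, τ) is connected.

Find clopen sets (U ∈ τ with X ∖ U ∈ τ):
  U = ∅, X ∖ U = {91, 92, 93} — both open, so U is clopen.
  U = {91, 92, 93}, X ∖ U = ∅ — both open, so U is clopen.
Only trivial clopens (∅ and X) exist, so (X, τ) is connected.
Compute connected components by grouping points that agree on all clopens:
  component: {91, 92, 93}


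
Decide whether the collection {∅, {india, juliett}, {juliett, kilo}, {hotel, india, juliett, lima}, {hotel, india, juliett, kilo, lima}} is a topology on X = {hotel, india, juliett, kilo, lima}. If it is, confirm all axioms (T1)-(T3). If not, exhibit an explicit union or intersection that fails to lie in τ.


τ is NOT a topology on X.

Axiom (T1): ∅ ∈ τ? Yes; X ∈ τ? Yes.
Axiom (T2/T3): check pairwise unions and intersections of members of τ.
Counterexample for (T3): {india, juliett} ∩ {juliett, kilo} = {juliett} ∉ τ. Therefore τ is NOT a topology.


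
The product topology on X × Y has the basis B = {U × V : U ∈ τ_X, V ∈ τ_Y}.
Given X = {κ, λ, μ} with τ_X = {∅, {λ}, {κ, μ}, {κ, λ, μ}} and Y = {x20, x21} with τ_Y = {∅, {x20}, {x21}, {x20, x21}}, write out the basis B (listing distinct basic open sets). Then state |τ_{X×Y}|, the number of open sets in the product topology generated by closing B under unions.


Basis B = {∅ × ∅, {λ} × {x20}, {λ} × {x21}, {κ, μ} × {x20}, {κ, μ} × {x21}, {λ} × {x20, x21}, {κ, λ, μ} × {x20}, {κ, λ, μ} × {x21}, {κ, μ} × {x20, x21}, {κ, λ, μ} × {x20, x21}}; |τ_{X×Y}| = 16.

Enumerate products U × V with U ∈ τ_X, V ∈ τ_Y (deduplicated):
  ∅ × ∅ = {} (∅)
  {λ} × {x20} = {(λ,x20)}
  {λ} × {x21} = {(λ,x21)}
  {κ, μ} × {x20} = {(κ,x20), (μ,x20)}
  {κ, μ} × {x21} = {(κ,x21), (μ,x21)}
  {λ} × {x20, x21} = {(λ,x20), (λ,x21)}
  {κ, λ, μ} × {x20} = {(κ,x20), (λ,x20), (μ,x20)}
  {κ, λ, μ} × {x21} = {(κ,x21), (λ,x21), (μ,x21)}
  {κ, μ} × {x20, x21} = {(κ,x20), (κ,x21), (μ,x20), (μ,x21)}
  {κ, λ, μ} × {x20, x21} = {(κ,x20), (κ,x21), (λ,x20), (λ,x21), (μ,x20), (μ,x21)}
These 10 distinct sets form the basis B.
Close under arbitrary unions to get τ_{X×Y}; counting gives |τ_{X×Y}| = 16.


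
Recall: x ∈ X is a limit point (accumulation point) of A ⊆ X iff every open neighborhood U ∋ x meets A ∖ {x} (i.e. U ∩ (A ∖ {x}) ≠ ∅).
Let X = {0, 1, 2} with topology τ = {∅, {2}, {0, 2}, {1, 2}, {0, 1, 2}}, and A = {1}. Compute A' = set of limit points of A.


A' = ∅

For each x ∈ X, list the open sets U ∈ τ with x ∈ U, then check whether U ∩ (A ∖ {x}) ≠ ∅ for every such U.
  x = 0: open {0, 2} ∋ x has {0, 2} ∩ (A ∖ {0}) = ∅, so x is NOT a limit point.
  x = 1: open {1, 2} ∋ x has {1, 2} ∩ (A ∖ {1}) = ∅, so x is NOT a limit point.
  x = 2: open {2} ∋ x has {2} ∩ (A ∖ {2}) = ∅, so x is NOT a limit point.
Collecting: A' = ∅.


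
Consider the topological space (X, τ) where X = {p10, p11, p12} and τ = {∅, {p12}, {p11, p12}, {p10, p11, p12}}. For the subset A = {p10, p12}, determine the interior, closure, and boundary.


int(A) = {p12}, cl(A) = {p10, p11, p12}, ∂A = {p10, p11}.

Closed sets in (X, τ) are complements of opens:
  closed(X, τ) = {∅, {p10}, {p10, p11}, {p10, p11, p12}}.
int(A) = ⋃ {U ∈ τ : U ⊆ A}. Opens contained in A: ∅, {p12}.
Taking the union of these: int(A) = {p12}.
cl(A) = ⋂ {C closed : A ⊆ C}. Closed sets containing A: {p10, p11, p12}.
Intersecting these: cl(A) = {p10, p11, p12}.
∂A = cl(A) ∖ int(A) = {p10, p11, p12} ∖ {p12} = {p10, p11}.


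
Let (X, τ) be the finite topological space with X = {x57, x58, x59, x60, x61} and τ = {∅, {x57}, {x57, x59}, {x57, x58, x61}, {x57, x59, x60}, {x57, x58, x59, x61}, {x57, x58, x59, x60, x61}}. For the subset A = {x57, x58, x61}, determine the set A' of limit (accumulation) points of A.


A' = {x58, x59, x60, x61}

For each x ∈ X, list the open sets U ∈ τ with x ∈ U, then check whether U ∩ (A ∖ {x}) ≠ ∅ for every such U.
  x = x57: open {x57} ∋ x has {x57} ∩ (A ∖ {x57}) = ∅, so x is NOT a limit point.
  x = x58: opens ∋ x are {x57, x58, x61}, {x57, x58, x59, x61}, {x57, x58, x59, x60, x61}; each meets A ∖ {x58}, so x IS a limit point.
  x = x59: opens ∋ x are {x57, x59}, {x57, x59, x60}, {x57, x58, x59, x61}, {x57, x58, x59, x60, x61}; each meets A ∖ {x59}, so x IS a limit point.
  x = x60: opens ∋ x are {x57, x59, x60}, {x57, x58, x59, x60, x61}; each meets A ∖ {x60}, so x IS a limit point.
  x = x61: opens ∋ x are {x57, x58, x61}, {x57, x58, x59, x61}, {x57, x58, x59, x60, x61}; each meets A ∖ {x61}, so x IS a limit point.
Collecting: A' = {x58, x59, x60, x61}.


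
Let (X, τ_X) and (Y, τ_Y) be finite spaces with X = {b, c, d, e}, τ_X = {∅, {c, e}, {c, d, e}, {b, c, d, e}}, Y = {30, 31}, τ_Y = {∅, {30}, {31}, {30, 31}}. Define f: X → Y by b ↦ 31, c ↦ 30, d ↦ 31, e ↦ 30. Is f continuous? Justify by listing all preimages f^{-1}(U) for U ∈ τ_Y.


f is NOT continuous.

Compute f^{-1}(U) for each U ∈ τ_Y:
  U = ∅: f^{-1}(U) = ∅ ∈ τ_X ✓.
  U = {30}: f^{-1}(U) = {c, e} ∈ τ_X ✓.
  U = {31}: f^{-1}(U) = {b, d} ∉ τ_X ✗.
  U = {30, 31}: f^{-1}(U) = {b, c, d, e} ∈ τ_X ✓.
Found U = {31} with f^{-1}(U) = {b, d} not in τ_X. Therefore f is NOT continuous.


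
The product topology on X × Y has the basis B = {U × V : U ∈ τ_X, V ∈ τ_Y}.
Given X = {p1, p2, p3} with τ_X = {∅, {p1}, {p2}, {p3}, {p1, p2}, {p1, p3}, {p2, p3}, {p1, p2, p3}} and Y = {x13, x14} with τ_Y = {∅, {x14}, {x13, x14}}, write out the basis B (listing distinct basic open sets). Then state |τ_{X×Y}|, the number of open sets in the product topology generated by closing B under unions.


Basis B = {∅ × ∅, {p1} × {x14}, {p2} × {x14}, {p3} × {x14}, {p1} × {x13, x14}, {p1, p2} × {x14}, {p1, p3} × {x14}, {p2} × {x13, x14}, {p2, p3} × {x14}, {p3} × {x13, x14}, {p1, p2, p3} × {x14}, {p1, p2} × {x13, x14}, {p1, p3} × {x13, x14}, {p2, p3} × {x13, x14}, {p1, p2, p3} × {x13, x14}}; |τ_{X×Y}| = 27.

Enumerate products U × V with U ∈ τ_X, V ∈ τ_Y (deduplicated):
  ∅ × ∅ = {} (∅)
  {p1} × {x14} = {(p1,x14)}
  {p2} × {x14} = {(p2,x14)}
  {p3} × {x14} = {(p3,x14)}
  {p1} × {x13, x14} = {(p1,x13), (p1,x14)}
  {p1, p2} × {x14} = {(p1,x14), (p2,x14)}
  {p1, p3} × {x14} = {(p1,x14), (p3,x14)}
  {p2} × {x13, x14} = {(p2,x13), (p2,x14)}
  {p2, p3} × {x14} = {(p2,x14), (p3,x14)}
  {p3} × {x13, x14} = {(p3,x13), (p3,x14)}
  {p1, p2, p3} × {x14} = {(p1,x14), (p2,x14), (p3,x14)}
  {p1, p2} × {x13, x14} = {(p1,x13), (p1,x14), (p2,x13), (p2,x14)}
  {p1, p3} × {x13, x14} = {(p1,x13), (p1,x14), (p3,x13), (p3,x14)}
  {p2, p3} × {x13, x14} = {(p2,x13), (p2,x14), (p3,x13), (p3,x14)}
  {p1, p2, p3} × {x13, x14} = {(p1,x13), (p1,x14), (p2,x13), (p2,x14), (p3,x13), (p3,x14)}
These 15 distinct sets form the basis B.
Close under arbitrary unions to get τ_{X×Y}; counting gives |τ_{X×Y}| = 27.
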